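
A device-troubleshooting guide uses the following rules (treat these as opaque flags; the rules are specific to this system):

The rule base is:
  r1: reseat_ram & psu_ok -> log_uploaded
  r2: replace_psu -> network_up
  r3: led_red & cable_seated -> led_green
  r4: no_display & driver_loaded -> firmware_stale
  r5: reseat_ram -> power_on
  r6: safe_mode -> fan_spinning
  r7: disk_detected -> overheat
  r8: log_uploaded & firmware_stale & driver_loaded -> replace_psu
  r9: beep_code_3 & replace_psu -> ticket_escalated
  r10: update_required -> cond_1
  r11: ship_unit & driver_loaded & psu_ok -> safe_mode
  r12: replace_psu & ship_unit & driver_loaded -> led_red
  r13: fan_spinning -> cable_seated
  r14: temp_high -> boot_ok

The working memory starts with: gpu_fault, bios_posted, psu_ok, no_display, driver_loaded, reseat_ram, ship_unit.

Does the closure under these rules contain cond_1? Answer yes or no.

no

Round 1: r1 [reseat_ram & psu_ok -> log_uploaded]; r4 [no_display & driver_loaded -> firmware_stale]; r5 [reseat_ram -> power_on]; r11 [ship_unit & driver_loaded & psu_ok -> safe_mode]. Adds log_uploaded, firmware_stale, power_on, safe_mode.
Round 2: r6 [safe_mode -> fan_spinning]; r8 [log_uploaded & firmware_stale & driver_loaded -> replace_psu]. Adds fan_spinning, replace_psu.
Round 3: r2 [replace_psu -> network_up]; r12 [replace_psu & ship_unit & driver_loaded -> led_red]; r13 [fan_spinning -> cable_seated]. Adds network_up, led_red, cable_seated.
Round 4: r3 [led_red & cable_seated -> led_green]. Adds led_green.
Fixed point reached. cond_1 is concluded only by r10; r10 needs update_required (never derived).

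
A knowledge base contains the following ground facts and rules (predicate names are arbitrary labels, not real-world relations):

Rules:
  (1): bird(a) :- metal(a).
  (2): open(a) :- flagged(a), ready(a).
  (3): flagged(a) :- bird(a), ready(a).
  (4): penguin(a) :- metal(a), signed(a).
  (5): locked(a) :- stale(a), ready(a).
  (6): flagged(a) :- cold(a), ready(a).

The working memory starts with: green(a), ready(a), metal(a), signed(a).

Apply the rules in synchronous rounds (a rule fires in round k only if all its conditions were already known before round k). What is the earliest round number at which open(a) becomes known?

3

Round 1 fires (1), (4), giving bird(a), penguin(a).
Round 2 fires (3), giving flagged(a).
Round 3 fires (2), giving open(a).
open(a) first appears in round 3.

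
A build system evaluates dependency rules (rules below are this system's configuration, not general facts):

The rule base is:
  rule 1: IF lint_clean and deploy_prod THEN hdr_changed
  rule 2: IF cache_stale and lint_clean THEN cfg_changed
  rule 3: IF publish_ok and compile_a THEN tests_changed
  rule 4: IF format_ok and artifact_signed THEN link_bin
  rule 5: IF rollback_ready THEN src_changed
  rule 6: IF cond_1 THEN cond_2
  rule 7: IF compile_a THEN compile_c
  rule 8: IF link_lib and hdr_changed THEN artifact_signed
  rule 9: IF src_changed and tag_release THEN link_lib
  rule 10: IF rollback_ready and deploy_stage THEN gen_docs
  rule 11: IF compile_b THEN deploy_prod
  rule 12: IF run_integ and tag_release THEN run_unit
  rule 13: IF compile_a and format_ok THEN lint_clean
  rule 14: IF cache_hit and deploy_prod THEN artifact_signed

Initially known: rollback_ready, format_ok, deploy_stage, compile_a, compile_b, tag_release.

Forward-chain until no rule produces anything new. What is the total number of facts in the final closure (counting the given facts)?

15

Round 1: rule 5 [IF rollback_ready THEN src_changed]; rule 7 [IF compile_a THEN compile_c]; rule 10 [IF rollback_ready and deploy_stage THEN gen_docs]; rule 11 [IF compile_b THEN deploy_prod]; rule 13 [IF compile_a and format_ok THEN lint_clean]. Adds src_changed, compile_c, gen_docs, deploy_prod, lint_clean.
Round 2: rule 1 [IF lint_clean and deploy_prod THEN hdr_changed]; rule 9 [IF src_changed and tag_release THEN link_lib]. Adds hdr_changed, link_lib.
Round 3: rule 8 [IF link_lib and hdr_changed THEN artifact_signed]. Adds artifact_signed.
Round 4: rule 4 [IF format_ok and artifact_signed THEN link_bin]. Adds link_bin.
Closure: {artifact_signed, compile_a, compile_b, compile_c, deploy_prod, deploy_stage, format_ok, gen_docs, hdr_changed, link_bin, link_lib, lint_clean, rollback_ready, src_changed, tag_release} — 15 facts.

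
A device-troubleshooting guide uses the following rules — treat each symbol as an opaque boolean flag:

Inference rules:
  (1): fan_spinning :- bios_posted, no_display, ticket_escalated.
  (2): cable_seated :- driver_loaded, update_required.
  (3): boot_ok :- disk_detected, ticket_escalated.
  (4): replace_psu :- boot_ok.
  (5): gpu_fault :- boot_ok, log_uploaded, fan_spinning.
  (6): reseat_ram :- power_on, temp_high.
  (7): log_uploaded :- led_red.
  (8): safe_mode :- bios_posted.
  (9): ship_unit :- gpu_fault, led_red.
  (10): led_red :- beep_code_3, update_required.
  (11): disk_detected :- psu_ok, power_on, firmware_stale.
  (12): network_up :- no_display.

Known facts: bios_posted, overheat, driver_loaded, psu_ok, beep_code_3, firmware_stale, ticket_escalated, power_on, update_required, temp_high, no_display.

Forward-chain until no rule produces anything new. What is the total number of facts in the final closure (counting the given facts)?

23

Round 1: (1) [fan_spinning :- bios_posted, no_display, ticket_escalated.]; (2) [cable_seated :- driver_loaded, update_required.]; (6) [reseat_ram :- power_on, temp_high.]; (8) [safe_mode :- bios_posted.]; (10) [led_red :- beep_code_3, update_required.]; (11) [disk_detected :- psu_ok, power_on, firmware_stale.]; (12) [network_up :- no_display.]. New: fan_spinning, cable_seated, reseat_ram, safe_mode, led_red, disk_detected, network_up.
Round 2: (3) [boot_ok :- disk_detected, ticket_escalated.]; (7) [log_uploaded :- led_red.]. New: boot_ok, log_uploaded.
Round 3: (4) [replace_psu :- boot_ok.]; (5) [gpu_fault :- boot_ok, log_uploaded, fan_spinning.]. New: replace_psu, gpu_fault.
Round 4: (9) [ship_unit :- gpu_fault, led_red.]. New: ship_unit.
Closure: {beep_code_3, bios_posted, boot_ok, cable_seated, disk_detected, driver_loaded, fan_spinning, firmware_stale, gpu_fault, led_red, log_uploaded, network_up, no_display, overheat, power_on, psu_ok, replace_psu, reseat_ram, safe_mode, ship_unit, temp_high, ticket_escalated, update_required} — 23 facts.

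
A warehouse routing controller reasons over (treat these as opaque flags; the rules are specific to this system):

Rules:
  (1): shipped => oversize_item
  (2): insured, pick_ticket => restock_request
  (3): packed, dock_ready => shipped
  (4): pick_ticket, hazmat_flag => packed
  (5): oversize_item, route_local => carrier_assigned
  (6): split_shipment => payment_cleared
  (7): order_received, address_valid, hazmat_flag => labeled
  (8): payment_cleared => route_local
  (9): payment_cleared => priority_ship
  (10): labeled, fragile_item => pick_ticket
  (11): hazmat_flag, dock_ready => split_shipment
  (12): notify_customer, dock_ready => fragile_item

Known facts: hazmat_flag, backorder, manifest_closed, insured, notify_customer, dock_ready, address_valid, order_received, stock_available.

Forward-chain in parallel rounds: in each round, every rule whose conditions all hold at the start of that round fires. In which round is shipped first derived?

4

Round 1 fires (7), (11), (12), giving labeled, split_shipment, fragile_item.
Round 2 fires (6), (10), giving payment_cleared, pick_ticket.
Round 3 fires (2), (4), (8), (9), giving restock_request, packed, route_local, priority_ship.
Round 4 fires (3), giving shipped.
shipped first appears in round 4.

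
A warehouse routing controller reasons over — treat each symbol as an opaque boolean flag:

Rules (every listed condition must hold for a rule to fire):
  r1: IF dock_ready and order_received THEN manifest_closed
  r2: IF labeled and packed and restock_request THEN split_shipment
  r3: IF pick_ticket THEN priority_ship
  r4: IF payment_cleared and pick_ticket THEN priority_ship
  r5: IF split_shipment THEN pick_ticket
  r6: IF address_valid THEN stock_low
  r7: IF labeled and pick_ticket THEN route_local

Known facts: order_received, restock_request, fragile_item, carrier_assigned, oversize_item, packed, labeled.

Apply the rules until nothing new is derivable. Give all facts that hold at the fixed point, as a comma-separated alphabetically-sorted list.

Round 1: r2 [IF labeled and packed and restock_request THEN split_shipment]. Adds split_shipment.
Round 2: r5 [IF split_shipment THEN pick_ticket]. Adds pick_ticket.
Round 3: r3 [IF pick_ticket THEN priority_ship]; r7 [IF labeled and pick_ticket THEN route_local]. Adds priority_ship, route_local.

carrier_assigned, fragile_item, labeled, order_received, oversize_item, packed, pick_ticket, priority_ship, restock_request, route_local, split_shipment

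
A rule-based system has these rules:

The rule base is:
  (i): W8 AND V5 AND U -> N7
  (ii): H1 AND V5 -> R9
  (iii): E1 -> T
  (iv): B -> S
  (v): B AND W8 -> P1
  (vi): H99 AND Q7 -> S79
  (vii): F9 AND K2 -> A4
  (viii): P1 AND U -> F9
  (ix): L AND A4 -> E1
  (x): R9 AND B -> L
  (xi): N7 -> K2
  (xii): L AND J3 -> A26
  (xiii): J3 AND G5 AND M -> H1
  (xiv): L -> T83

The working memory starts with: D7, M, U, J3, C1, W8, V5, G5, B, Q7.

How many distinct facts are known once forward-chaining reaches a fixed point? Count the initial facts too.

23

Round 1: (i) [W8 AND V5 AND U -> N7]; (iv) [B -> S]; (v) [B AND W8 -> P1]; (xiii) [J3 AND G5 AND M -> H1]. Adds N7, S, P1, H1.
Round 2: (ii) [H1 AND V5 -> R9]; (viii) [P1 AND U -> F9]; (xi) [N7 -> K2]. Adds R9, F9, K2.
Round 3: (vii) [F9 AND K2 -> A4]; (x) [R9 AND B -> L]. Adds A4, L.
Round 4: (ix) [L AND A4 -> E1]; (xii) [L AND J3 -> A26]; (xiv) [L -> T83]. Adds E1, A26, T83.
Round 5: (iii) [E1 -> T]. Adds T.
Closure: {A26, A4, B, C1, D7, E1, F9, G5, H1, J3, K2, L, M, N7, P1, Q7, R9, S, T, T83, U, V5, W8} — 23 facts.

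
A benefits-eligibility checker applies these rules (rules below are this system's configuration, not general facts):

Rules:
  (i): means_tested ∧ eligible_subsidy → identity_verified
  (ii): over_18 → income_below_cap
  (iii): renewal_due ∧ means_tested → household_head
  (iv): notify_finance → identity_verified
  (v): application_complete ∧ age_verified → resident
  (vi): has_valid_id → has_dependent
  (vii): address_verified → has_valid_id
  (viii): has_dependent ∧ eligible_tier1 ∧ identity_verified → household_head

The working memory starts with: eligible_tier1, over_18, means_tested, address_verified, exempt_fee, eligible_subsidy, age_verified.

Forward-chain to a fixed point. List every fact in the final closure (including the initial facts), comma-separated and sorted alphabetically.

Round 1 fires (i), (ii), (vii), giving identity_verified, income_below_cap, has_valid_id.
Round 2 fires (vi), giving has_dependent.
Round 3 fires (viii), giving household_head.

address_verified, age_verified, eligible_subsidy, eligible_tier1, exempt_fee, has_dependent, has_valid_id, household_head, identity_verified, income_below_cap, means_tested, over_18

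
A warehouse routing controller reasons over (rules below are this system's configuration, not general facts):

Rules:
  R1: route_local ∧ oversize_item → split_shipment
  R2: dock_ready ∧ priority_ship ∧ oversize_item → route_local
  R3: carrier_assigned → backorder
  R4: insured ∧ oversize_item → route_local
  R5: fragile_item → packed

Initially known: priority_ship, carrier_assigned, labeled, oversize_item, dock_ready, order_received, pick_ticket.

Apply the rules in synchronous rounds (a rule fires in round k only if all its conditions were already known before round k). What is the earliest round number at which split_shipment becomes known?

Round 1: R2 [dock_ready ∧ priority_ship ∧ oversize_item → route_local]; R3 [carrier_assigned → backorder]. Adds route_local, backorder.
Round 2: R1 [route_local ∧ oversize_item → split_shipment]. Adds split_shipment.
split_shipment first appears in round 2.

2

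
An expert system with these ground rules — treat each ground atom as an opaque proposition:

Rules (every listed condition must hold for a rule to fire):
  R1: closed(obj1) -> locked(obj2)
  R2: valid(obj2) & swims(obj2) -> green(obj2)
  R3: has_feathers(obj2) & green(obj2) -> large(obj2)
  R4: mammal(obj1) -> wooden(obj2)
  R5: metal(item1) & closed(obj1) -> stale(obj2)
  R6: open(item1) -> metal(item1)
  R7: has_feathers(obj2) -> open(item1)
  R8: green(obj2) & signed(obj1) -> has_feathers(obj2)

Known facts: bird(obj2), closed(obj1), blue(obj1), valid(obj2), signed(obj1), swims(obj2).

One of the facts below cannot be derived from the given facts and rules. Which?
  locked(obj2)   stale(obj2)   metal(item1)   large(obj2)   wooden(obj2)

wooden(obj2)

Round 1: R1 [closed(obj1) -> locked(obj2)]; R2 [valid(obj2) & swims(obj2) -> green(obj2)]. New: locked(obj2), green(obj2).
Round 2: R8 [green(obj2) & signed(obj1) -> has_feathers(obj2)]. New: has_feathers(obj2).
Round 3: R3 [has_feathers(obj2) & green(obj2) -> large(obj2)]; R7 [has_feathers(obj2) -> open(item1)]. New: large(obj2), open(item1).
Round 4: R6 [open(item1) -> metal(item1)]. New: metal(item1).
Round 5: R5 [metal(item1) & closed(obj1) -> stale(obj2)]. New: stale(obj2).
Derived: locked(obj2) (round 1), large(obj2) (round 3), stale(obj2) (round 5), metal(item1) (round 4). wooden(obj2) never appears in any round.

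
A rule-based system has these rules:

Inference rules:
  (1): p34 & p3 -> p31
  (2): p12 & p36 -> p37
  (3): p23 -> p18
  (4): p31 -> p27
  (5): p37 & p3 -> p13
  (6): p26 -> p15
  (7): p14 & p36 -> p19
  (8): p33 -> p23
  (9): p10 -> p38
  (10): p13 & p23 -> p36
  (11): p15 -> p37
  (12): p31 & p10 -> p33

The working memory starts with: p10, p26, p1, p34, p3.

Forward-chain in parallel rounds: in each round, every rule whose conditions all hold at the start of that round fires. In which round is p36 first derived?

Round 1 — (1), (6), (9), derive p31, p15, p38.
Round 2 — (4), (11), (12), derive p27, p37, p33.
Round 3 — (5), (8), derive p13, p23.
Round 4 — (3), (10), derive p18, p36.
p36 first appears in round 4.

4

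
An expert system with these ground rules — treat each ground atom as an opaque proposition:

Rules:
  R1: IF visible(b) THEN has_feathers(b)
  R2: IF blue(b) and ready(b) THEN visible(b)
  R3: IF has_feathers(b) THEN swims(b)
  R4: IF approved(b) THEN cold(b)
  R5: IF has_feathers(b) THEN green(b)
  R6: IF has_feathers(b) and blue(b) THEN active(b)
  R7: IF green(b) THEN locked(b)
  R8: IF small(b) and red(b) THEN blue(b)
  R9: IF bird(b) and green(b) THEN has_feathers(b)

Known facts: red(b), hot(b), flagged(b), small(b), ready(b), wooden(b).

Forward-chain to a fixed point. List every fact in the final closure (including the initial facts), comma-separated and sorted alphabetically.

active(b), blue(b), flagged(b), green(b), has_feathers(b), hot(b), locked(b), ready(b), red(b), small(b), swims(b), visible(b), wooden(b)

Round 1: R8 [IF small(b) and red(b) THEN blue(b)]. Adds blue(b).
Round 2: R2 [IF blue(b) and ready(b) THEN visible(b)]. Adds visible(b).
Round 3: R1 [IF visible(b) THEN has_feathers(b)]. Adds has_feathers(b).
Round 4: R3 [IF has_feathers(b) THEN swims(b)]; R5 [IF has_feathers(b) THEN green(b)]; R6 [IF has_feathers(b) and blue(b) THEN active(b)]. Adds swims(b), green(b), active(b).
Round 5: R7 [IF green(b) THEN locked(b)]. Adds locked(b).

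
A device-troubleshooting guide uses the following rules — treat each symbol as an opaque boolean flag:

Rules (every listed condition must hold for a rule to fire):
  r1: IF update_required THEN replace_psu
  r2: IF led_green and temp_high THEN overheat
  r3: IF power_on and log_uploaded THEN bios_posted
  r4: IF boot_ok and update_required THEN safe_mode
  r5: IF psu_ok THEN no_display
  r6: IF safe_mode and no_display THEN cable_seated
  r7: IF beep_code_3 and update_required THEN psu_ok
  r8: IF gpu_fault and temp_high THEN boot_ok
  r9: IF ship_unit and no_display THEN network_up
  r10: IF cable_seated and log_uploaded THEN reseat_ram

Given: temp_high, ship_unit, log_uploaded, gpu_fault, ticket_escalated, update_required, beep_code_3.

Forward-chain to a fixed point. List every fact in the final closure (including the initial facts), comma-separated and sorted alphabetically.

Round 1 fires r1, r7, r8, giving replace_psu, psu_ok, boot_ok.
Round 2 fires r4, r5, giving safe_mode, no_display.
Round 3 fires r6, r9, giving cable_seated, network_up.
Round 4 fires r10, giving reseat_ram.

beep_code_3, boot_ok, cable_seated, gpu_fault, log_uploaded, network_up, no_display, psu_ok, replace_psu, reseat_ram, safe_mode, ship_unit, temp_high, ticket_escalated, update_required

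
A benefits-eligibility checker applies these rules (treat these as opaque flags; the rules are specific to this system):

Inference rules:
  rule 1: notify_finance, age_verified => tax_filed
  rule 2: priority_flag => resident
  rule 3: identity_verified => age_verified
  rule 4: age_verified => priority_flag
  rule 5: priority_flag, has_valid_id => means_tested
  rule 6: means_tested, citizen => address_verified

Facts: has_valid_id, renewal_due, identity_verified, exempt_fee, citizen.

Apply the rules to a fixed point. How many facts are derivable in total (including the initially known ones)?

10

Round 1: rule 3 [identity_verified => age_verified]. New: age_verified.
Round 2: rule 4 [age_verified => priority_flag]. New: priority_flag.
Round 3: rule 2 [priority_flag => resident]; rule 5 [priority_flag, has_valid_id => means_tested]. New: resident, means_tested.
Round 4: rule 6 [means_tested, citizen => address_verified]. New: address_verified.
Closure: {address_verified, age_verified, citizen, exempt_fee, has_valid_id, identity_verified, means_tested, priority_flag, renewal_due, resident} — 10 facts.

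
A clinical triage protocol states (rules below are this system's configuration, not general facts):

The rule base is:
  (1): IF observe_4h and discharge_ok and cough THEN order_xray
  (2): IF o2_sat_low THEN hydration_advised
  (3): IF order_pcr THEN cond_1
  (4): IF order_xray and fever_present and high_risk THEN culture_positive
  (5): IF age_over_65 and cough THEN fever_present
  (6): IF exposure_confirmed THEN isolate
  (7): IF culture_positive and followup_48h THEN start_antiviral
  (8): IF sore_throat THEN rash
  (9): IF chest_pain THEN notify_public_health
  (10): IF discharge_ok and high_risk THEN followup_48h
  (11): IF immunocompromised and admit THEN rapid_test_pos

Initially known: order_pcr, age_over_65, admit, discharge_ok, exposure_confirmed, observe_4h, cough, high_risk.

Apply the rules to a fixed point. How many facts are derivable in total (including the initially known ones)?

[1] (1) [IF observe_4h and discharge_ok and cough THEN order_xray]; (3) [IF order_pcr THEN cond_1]; (5) [IF age_over_65 and cough THEN fever_present]; (6) [IF exposure_confirmed THEN isolate]; (10) [IF discharge_ok and high_risk THEN followup_48h]. ⇒ new: order_xray, cond_1, fever_present, isolate, followup_48h.
[2] (4) [IF order_xray and fever_present and high_risk THEN culture_positive]. ⇒ new: culture_positive.
[3] (7) [IF culture_positive and followup_48h THEN start_antiviral]. ⇒ new: start_antiviral.
Closure: {admit, age_over_65, cond_1, cough, culture_positive, discharge_ok, exposure_confirmed, fever_present, followup_48h, high_risk, isolate, observe_4h, order_pcr, order_xray, start_antiviral} — 15 facts.

15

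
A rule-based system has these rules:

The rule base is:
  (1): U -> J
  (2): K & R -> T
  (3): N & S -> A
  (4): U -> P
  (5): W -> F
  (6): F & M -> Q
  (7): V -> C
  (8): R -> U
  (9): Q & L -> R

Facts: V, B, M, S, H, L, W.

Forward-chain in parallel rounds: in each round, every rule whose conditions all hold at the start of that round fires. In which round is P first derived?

5

Round 1: (5) [W -> F]; (7) [V -> C]. Adds F, C.
Round 2: (6) [F & M -> Q]. Adds Q.
Round 3: (9) [Q & L -> R]. Adds R.
Round 4: (8) [R -> U]. Adds U.
Round 5: (1) [U -> J]; (4) [U -> P]. Adds J, P.
P first appears in round 5.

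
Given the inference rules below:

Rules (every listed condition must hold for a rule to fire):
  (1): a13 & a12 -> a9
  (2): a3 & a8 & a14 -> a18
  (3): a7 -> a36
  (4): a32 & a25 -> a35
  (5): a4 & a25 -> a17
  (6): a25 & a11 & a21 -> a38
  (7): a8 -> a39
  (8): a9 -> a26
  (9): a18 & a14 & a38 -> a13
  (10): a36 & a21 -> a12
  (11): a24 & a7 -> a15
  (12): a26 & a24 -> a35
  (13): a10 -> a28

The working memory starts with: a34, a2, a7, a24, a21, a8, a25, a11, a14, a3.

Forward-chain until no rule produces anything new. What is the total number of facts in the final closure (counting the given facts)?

Round 1 fires (2), (3), (6), (7), (11), giving a18, a36, a38, a39, a15.
Round 2 fires (9), (10), giving a13, a12.
Round 3 fires (1), giving a9.
Round 4 fires (8), giving a26.
Round 5 fires (12), giving a35.
Closure: {a11, a12, a13, a14, a15, a18, a2, a21, a24, a25, a26, a3, a34, a35, a36, a38, a39, a7, a8, a9} — 20 facts.

20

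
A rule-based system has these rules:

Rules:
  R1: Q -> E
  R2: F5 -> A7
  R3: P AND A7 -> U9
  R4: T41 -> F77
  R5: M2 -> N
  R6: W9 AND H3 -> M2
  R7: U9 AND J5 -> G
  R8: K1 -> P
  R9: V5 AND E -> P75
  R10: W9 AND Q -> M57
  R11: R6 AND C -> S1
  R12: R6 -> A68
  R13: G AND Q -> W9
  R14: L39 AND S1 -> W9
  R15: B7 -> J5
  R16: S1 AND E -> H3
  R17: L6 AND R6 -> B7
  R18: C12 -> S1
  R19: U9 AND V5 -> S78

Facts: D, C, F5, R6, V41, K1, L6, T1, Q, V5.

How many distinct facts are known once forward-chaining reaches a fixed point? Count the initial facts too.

26

[1] R1 [Q -> E]; R2 [F5 -> A7]; R8 [K1 -> P]; R11 [R6 AND C -> S1]; R12 [R6 -> A68]; R17 [L6 AND R6 -> B7]. ⇒ new: E, A7, P, S1, A68, B7.
[2] R3 [P AND A7 -> U9]; R9 [V5 AND E -> P75]; R15 [B7 -> J5]; R16 [S1 AND E -> H3]. ⇒ new: U9, P75, J5, H3.
[3] R7 [U9 AND J5 -> G]; R19 [U9 AND V5 -> S78]. ⇒ new: G, S78.
[4] R13 [G AND Q -> W9]. ⇒ new: W9.
[5] R6 [W9 AND H3 -> M2]; R10 [W9 AND Q -> M57]. ⇒ new: M2, M57.
[6] R5 [M2 -> N]. ⇒ new: N.
Closure: {A68, A7, B7, C, D, E, F5, G, H3, J5, K1, L6, M2, M57, N, P, P75, Q, R6, S1, S78, T1, U9, V41, V5, W9} — 26 facts.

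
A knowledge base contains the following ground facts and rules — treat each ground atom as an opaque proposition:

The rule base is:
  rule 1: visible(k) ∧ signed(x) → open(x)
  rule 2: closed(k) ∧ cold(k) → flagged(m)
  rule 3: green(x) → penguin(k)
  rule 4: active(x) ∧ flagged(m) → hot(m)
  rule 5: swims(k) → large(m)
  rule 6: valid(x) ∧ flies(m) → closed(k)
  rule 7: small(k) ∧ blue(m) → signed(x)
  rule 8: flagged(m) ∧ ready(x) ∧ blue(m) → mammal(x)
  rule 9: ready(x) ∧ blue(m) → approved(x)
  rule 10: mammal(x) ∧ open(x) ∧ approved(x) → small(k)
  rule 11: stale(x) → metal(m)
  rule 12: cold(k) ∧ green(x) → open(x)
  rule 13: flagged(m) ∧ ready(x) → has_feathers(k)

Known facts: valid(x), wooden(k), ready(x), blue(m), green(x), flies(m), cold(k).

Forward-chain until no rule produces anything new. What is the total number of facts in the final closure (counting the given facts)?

[1] rule 3 [green(x) → penguin(k)]; rule 6 [valid(x) ∧ flies(m) → closed(k)]; rule 9 [ready(x) ∧ blue(m) → approved(x)]; rule 12 [cold(k) ∧ green(x) → open(x)]. ⇒ new: penguin(k), closed(k), approved(x), open(x).
[2] rule 2 [closed(k) ∧ cold(k) → flagged(m)]. ⇒ new: flagged(m).
[3] rule 8 [flagged(m) ∧ ready(x) ∧ blue(m) → mammal(x)]; rule 13 [flagged(m) ∧ ready(x) → has_feathers(k)]. ⇒ new: mammal(x), has_feathers(k).
[4] rule 10 [mammal(x) ∧ open(x) ∧ approved(x) → small(k)]. ⇒ new: small(k).
[5] rule 7 [small(k) ∧ blue(m) → signed(x)]. ⇒ new: signed(x).
Closure: {approved(x), blue(m), closed(k), cold(k), flagged(m), flies(m), green(x), has_feathers(k), mammal(x), open(x), penguin(k), ready(x), signed(x), small(k), valid(x), wooden(k)} — 16 facts.

16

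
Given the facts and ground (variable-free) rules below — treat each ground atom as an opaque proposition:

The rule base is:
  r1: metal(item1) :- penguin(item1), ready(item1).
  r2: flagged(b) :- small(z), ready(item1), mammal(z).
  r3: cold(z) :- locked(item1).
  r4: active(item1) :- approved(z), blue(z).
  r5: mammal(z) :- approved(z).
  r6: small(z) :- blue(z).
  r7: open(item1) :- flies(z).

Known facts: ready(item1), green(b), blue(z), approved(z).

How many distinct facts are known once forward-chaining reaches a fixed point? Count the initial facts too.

Round 1 fires r4, r5, r6, giving active(item1), mammal(z), small(z).
Round 2 fires r2, giving flagged(b).
Closure: {active(item1), approved(z), blue(z), flagged(b), green(b), mammal(z), ready(item1), small(z)} — 8 facts.

8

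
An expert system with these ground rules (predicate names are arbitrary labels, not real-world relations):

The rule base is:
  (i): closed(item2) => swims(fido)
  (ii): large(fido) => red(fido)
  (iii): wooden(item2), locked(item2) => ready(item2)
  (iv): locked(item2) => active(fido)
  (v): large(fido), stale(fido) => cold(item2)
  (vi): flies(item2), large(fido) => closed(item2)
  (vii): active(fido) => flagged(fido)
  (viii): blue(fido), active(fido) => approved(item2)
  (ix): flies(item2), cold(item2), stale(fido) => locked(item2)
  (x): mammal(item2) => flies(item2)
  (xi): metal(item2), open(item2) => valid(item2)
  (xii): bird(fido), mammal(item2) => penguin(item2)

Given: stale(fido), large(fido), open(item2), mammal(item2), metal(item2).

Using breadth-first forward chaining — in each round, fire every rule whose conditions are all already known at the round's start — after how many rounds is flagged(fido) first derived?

Round 1 fires (ii), (v), (x), (xi), giving red(fido), cold(item2), flies(item2), valid(item2).
Round 2 fires (vi), (ix), giving closed(item2), locked(item2).
Round 3 fires (i), (iv), giving swims(fido), active(fido).
Round 4 fires (vii), giving flagged(fido).
flagged(fido) first appears in round 4.

4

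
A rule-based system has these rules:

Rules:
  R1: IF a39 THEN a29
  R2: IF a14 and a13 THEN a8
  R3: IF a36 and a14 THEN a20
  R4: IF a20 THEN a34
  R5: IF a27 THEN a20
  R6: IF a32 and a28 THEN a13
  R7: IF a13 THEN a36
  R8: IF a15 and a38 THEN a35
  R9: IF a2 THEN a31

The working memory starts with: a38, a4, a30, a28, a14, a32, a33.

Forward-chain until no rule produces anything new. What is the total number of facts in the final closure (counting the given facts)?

12

Round 1: R6 [IF a32 and a28 THEN a13]. New: a13.
Round 2: R2 [IF a14 and a13 THEN a8]; R7 [IF a13 THEN a36]. New: a8, a36.
Round 3: R3 [IF a36 and a14 THEN a20]. New: a20.
Round 4: R4 [IF a20 THEN a34]. New: a34.
Closure: {a13, a14, a20, a28, a30, a32, a33, a34, a36, a38, a4, a8} — 12 facts.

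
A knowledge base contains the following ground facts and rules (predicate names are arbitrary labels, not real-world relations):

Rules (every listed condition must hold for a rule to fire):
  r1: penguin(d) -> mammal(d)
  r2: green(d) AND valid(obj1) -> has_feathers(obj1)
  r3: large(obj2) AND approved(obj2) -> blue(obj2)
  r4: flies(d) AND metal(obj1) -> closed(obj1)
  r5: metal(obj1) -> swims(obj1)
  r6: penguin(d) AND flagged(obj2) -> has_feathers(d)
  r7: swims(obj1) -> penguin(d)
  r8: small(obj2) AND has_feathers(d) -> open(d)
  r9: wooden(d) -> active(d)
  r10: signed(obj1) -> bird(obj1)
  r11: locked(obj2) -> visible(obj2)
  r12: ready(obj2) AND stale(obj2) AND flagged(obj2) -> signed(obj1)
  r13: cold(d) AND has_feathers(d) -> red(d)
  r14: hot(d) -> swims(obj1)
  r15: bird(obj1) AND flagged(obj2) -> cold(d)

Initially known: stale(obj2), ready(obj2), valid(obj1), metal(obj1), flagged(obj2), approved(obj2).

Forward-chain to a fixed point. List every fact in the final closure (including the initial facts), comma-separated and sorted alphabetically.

approved(obj2), bird(obj1), cold(d), flagged(obj2), has_feathers(d), mammal(d), metal(obj1), penguin(d), ready(obj2), red(d), signed(obj1), stale(obj2), swims(obj1), valid(obj1)

[1] r5 [metal(obj1) -> swims(obj1)]; r12 [ready(obj2) AND stale(obj2) AND flagged(obj2) -> signed(obj1)]. ⇒ new: swims(obj1), signed(obj1).
[2] r7 [swims(obj1) -> penguin(d)]; r10 [signed(obj1) -> bird(obj1)]. ⇒ new: penguin(d), bird(obj1).
[3] r1 [penguin(d) -> mammal(d)]; r6 [penguin(d) AND flagged(obj2) -> has_feathers(d)]; r15 [bird(obj1) AND flagged(obj2) -> cold(d)]. ⇒ new: mammal(d), has_feathers(d), cold(d).
[4] r13 [cold(d) AND has_feathers(d) -> red(d)]. ⇒ new: red(d).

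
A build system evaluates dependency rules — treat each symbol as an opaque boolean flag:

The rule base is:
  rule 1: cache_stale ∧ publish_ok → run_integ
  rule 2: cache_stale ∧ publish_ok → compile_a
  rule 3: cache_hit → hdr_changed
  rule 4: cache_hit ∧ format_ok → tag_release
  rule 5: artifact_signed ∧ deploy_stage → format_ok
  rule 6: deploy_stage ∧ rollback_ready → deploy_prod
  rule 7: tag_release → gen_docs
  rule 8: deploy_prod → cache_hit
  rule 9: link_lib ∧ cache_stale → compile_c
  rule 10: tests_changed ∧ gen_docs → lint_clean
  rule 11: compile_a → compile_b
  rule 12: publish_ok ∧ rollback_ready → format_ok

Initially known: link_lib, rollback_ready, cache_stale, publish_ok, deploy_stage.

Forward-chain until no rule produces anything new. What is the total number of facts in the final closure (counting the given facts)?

15

Round 1: rule 1 [cache_stale ∧ publish_ok → run_integ]; rule 2 [cache_stale ∧ publish_ok → compile_a]; rule 6 [deploy_stage ∧ rollback_ready → deploy_prod]; rule 9 [link_lib ∧ cache_stale → compile_c]; rule 12 [publish_ok ∧ rollback_ready → format_ok]. New: run_integ, compile_a, deploy_prod, compile_c, format_ok.
Round 2: rule 8 [deploy_prod → cache_hit]; rule 11 [compile_a → compile_b]. New: cache_hit, compile_b.
Round 3: rule 3 [cache_hit → hdr_changed]; rule 4 [cache_hit ∧ format_ok → tag_release]. New: hdr_changed, tag_release.
Round 4: rule 7 [tag_release → gen_docs]. New: gen_docs.
Closure: {cache_hit, cache_stale, compile_a, compile_b, compile_c, deploy_prod, deploy_stage, format_ok, gen_docs, hdr_changed, link_lib, publish_ok, rollback_ready, run_integ, tag_release} — 15 facts.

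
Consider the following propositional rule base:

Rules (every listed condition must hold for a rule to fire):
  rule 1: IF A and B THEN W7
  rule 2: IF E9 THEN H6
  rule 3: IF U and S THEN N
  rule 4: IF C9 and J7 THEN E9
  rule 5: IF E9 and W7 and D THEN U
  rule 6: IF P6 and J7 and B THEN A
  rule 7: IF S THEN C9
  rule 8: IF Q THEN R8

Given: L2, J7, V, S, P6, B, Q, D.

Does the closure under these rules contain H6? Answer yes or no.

Round 1 fires rule 6, rule 7, rule 8, giving A, C9, R8.
Round 2 fires rule 1, rule 4, giving W7, E9.
Round 3 fires rule 2, rule 5, giving H6, U.
Round 4 fires rule 3, giving N.
H6 appears in round 3, so it is derivable.

yes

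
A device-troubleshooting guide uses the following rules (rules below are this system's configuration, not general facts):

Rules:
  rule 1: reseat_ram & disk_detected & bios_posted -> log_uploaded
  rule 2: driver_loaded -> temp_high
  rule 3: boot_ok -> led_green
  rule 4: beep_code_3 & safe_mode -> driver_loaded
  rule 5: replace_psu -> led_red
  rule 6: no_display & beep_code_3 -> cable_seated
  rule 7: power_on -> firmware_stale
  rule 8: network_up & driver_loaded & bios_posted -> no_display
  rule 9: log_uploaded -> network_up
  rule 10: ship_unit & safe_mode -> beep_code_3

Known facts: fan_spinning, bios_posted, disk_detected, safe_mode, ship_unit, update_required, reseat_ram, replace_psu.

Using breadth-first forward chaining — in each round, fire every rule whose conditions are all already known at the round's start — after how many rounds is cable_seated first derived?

Round 1: rule 1 [reseat_ram & disk_detected & bios_posted -> log_uploaded]; rule 5 [replace_psu -> led_red]; rule 10 [ship_unit & safe_mode -> beep_code_3]. Adds log_uploaded, led_red, beep_code_3.
Round 2: rule 4 [beep_code_3 & safe_mode -> driver_loaded]; rule 9 [log_uploaded -> network_up]. Adds driver_loaded, network_up.
Round 3: rule 2 [driver_loaded -> temp_high]; rule 8 [network_up & driver_loaded & bios_posted -> no_display]. Adds temp_high, no_display.
Round 4: rule 6 [no_display & beep_code_3 -> cable_seated]. Adds cable_seated.
cable_seated first appears in round 4.

4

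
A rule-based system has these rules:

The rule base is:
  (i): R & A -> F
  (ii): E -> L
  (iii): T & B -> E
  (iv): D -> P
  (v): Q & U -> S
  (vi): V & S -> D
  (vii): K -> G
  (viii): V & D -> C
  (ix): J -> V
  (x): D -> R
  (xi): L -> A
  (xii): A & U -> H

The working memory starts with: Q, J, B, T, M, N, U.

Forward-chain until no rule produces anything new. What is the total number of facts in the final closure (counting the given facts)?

18

Round 1 — (iii), (v), (ix), derive E, S, V.
Round 2 — (ii), (vi), derive L, D.
Round 3 — (iv), (viii), (x), (xi), derive P, C, R, A.
Round 4 — (i), (xii), derive F, H.
Closure: {A, B, C, D, E, F, H, J, L, M, N, P, Q, R, S, T, U, V} — 18 facts.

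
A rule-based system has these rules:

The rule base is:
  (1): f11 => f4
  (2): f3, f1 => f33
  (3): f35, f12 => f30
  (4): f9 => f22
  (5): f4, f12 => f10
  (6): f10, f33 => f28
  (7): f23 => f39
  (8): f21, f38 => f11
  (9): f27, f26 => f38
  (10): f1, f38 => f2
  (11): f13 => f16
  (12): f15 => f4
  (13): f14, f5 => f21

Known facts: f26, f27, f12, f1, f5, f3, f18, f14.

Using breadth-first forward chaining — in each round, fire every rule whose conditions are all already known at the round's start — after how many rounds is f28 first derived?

5

Round 1: (2) [f3, f1 => f33]; (9) [f27, f26 => f38]; (13) [f14, f5 => f21]. Adds f33, f38, f21.
Round 2: (8) [f21, f38 => f11]; (10) [f1, f38 => f2]. Adds f11, f2.
Round 3: (1) [f11 => f4]. Adds f4.
Round 4: (5) [f4, f12 => f10]. Adds f10.
Round 5: (6) [f10, f33 => f28]. Adds f28.
f28 first appears in round 5.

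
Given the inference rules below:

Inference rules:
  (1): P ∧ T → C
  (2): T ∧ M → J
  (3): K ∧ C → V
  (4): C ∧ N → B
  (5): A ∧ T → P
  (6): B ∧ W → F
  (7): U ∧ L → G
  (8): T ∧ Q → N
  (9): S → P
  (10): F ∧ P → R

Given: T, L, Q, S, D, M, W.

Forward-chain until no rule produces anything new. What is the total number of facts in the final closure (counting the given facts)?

14

Round 1: (2) [T ∧ M → J]; (8) [T ∧ Q → N]; (9) [S → P]. Adds J, N, P.
Round 2: (1) [P ∧ T → C]. Adds C.
Round 3: (4) [C ∧ N → B]. Adds B.
Round 4: (6) [B ∧ W → F]. Adds F.
Round 5: (10) [F ∧ P → R]. Adds R.
Closure: {B, C, D, F, J, L, M, N, P, Q, R, S, T, W} — 14 facts.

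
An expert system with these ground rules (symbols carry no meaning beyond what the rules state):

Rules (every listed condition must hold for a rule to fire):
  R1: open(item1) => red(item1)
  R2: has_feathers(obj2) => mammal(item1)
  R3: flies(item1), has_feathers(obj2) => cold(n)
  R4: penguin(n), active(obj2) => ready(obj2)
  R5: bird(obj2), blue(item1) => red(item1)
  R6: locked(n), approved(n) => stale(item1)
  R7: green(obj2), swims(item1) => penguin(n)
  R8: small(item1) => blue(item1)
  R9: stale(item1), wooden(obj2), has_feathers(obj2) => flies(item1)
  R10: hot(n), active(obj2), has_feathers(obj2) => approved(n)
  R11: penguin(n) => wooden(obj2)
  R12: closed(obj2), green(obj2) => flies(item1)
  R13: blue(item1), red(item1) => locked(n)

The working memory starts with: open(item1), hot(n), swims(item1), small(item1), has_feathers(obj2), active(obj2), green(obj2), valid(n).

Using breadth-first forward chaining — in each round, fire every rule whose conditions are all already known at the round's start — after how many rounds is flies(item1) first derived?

4

[1] R1 [open(item1) => red(item1)]; R2 [has_feathers(obj2) => mammal(item1)]; R7 [green(obj2), swims(item1) => penguin(n)]; R8 [small(item1) => blue(item1)]; R10 [hot(n), active(obj2), has_feathers(obj2) => approved(n)]. ⇒ new: red(item1), mammal(item1), penguin(n), blue(item1), approved(n).
[2] R4 [penguin(n), active(obj2) => ready(obj2)]; R11 [penguin(n) => wooden(obj2)]; R13 [blue(item1), red(item1) => locked(n)]. ⇒ new: ready(obj2), wooden(obj2), locked(n).
[3] R6 [locked(n), approved(n) => stale(item1)]. ⇒ new: stale(item1).
[4] R9 [stale(item1), wooden(obj2), has_feathers(obj2) => flies(item1)]. ⇒ new: flies(item1).
flies(item1) first appears in round 4.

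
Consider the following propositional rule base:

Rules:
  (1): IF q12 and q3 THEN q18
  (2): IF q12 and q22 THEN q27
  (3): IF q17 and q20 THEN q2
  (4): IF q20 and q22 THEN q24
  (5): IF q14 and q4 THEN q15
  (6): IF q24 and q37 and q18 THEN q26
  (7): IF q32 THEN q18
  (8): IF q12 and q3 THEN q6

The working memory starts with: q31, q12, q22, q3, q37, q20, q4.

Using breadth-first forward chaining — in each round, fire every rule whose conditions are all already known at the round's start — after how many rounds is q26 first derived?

2

Round 1: (1) [IF q12 and q3 THEN q18]; (2) [IF q12 and q22 THEN q27]; (4) [IF q20 and q22 THEN q24]; (8) [IF q12 and q3 THEN q6]. New: q18, q27, q24, q6.
Round 2: (6) [IF q24 and q37 and q18 THEN q26]. New: q26.
q26 first appears in round 2.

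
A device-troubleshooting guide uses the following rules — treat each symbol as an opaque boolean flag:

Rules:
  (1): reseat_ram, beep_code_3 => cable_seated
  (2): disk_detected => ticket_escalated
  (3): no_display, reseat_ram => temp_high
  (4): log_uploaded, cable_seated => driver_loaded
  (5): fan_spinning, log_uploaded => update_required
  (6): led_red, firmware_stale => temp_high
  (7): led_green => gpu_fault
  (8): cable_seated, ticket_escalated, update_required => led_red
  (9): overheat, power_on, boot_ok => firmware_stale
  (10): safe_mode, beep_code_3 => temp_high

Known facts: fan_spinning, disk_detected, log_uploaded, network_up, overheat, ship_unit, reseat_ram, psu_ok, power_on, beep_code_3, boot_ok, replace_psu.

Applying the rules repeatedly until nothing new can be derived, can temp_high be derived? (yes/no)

Round 1: (1) [reseat_ram, beep_code_3 => cable_seated]; (2) [disk_detected => ticket_escalated]; (5) [fan_spinning, log_uploaded => update_required]; (9) [overheat, power_on, boot_ok => firmware_stale]. Adds cable_seated, ticket_escalated, update_required, firmware_stale.
Round 2: (4) [log_uploaded, cable_seated => driver_loaded]; (8) [cable_seated, ticket_escalated, update_required => led_red]. Adds driver_loaded, led_red.
Round 3: (6) [led_red, firmware_stale => temp_high]. Adds temp_high.
temp_high appears in round 3, so it is derivable.

yes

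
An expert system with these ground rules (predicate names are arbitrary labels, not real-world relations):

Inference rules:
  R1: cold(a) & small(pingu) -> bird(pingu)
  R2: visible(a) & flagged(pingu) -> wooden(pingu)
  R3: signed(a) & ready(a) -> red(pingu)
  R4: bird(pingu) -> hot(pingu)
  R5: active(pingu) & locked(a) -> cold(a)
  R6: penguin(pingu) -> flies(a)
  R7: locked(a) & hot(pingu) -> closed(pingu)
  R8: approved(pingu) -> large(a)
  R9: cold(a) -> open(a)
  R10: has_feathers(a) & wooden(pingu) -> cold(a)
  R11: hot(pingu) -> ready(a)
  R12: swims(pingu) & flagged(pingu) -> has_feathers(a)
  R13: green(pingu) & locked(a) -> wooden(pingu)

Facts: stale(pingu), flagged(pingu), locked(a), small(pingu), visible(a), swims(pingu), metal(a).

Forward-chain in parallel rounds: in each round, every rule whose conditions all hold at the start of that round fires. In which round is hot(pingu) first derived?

4

Round 1: R2 [visible(a) & flagged(pingu) -> wooden(pingu)]; R12 [swims(pingu) & flagged(pingu) -> has_feathers(a)]. Adds wooden(pingu), has_feathers(a).
Round 2: R10 [has_feathers(a) & wooden(pingu) -> cold(a)]. Adds cold(a).
Round 3: R1 [cold(a) & small(pingu) -> bird(pingu)]; R9 [cold(a) -> open(a)]. Adds bird(pingu), open(a).
Round 4: R4 [bird(pingu) -> hot(pingu)]. Adds hot(pingu).
hot(pingu) first appears in round 4.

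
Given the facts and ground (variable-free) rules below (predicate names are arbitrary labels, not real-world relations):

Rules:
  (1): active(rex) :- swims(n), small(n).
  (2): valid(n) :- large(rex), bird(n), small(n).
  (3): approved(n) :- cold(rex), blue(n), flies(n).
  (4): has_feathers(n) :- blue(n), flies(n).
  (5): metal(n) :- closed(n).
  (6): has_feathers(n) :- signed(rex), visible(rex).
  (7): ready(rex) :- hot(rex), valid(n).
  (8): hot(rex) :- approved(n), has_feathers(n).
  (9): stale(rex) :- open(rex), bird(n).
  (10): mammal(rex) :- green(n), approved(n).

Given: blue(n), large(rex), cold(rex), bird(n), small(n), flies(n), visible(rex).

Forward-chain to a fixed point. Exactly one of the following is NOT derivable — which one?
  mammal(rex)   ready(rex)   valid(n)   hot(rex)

Round 1: (2) [valid(n) :- large(rex), bird(n), small(n).]; (3) [approved(n) :- cold(rex), blue(n), flies(n).]; (4) [has_feathers(n) :- blue(n), flies(n).]. Adds valid(n), approved(n), has_feathers(n).
Round 2: (8) [hot(rex) :- approved(n), has_feathers(n).]. Adds hot(rex).
Round 3: (7) [ready(rex) :- hot(rex), valid(n).]. Adds ready(rex).
Derived: hot(rex) (round 2), valid(n) (round 1), ready(rex) (round 3). mammal(rex) never appears in any round.

mammal(rex)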